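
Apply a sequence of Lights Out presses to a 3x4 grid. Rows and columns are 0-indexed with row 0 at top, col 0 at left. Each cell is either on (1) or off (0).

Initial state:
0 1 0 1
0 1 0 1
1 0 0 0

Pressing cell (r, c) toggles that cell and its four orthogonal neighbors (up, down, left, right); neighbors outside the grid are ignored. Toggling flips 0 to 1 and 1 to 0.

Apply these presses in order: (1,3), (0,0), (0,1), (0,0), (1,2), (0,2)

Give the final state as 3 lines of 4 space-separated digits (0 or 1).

Answer: 1 1 1 1
0 1 1 1
1 0 1 1

Derivation:
After press 1 at (1,3):
0 1 0 0
0 1 1 0
1 0 0 1

After press 2 at (0,0):
1 0 0 0
1 1 1 0
1 0 0 1

After press 3 at (0,1):
0 1 1 0
1 0 1 0
1 0 0 1

After press 4 at (0,0):
1 0 1 0
0 0 1 0
1 0 0 1

After press 5 at (1,2):
1 0 0 0
0 1 0 1
1 0 1 1

After press 6 at (0,2):
1 1 1 1
0 1 1 1
1 0 1 1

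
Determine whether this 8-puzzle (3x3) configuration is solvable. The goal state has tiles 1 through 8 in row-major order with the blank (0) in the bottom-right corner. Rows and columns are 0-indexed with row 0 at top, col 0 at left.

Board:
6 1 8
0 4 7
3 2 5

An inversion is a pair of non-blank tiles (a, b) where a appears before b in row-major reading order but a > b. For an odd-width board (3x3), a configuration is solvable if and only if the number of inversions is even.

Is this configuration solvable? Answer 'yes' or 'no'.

Inversions (pairs i<j in row-major order where tile[i] > tile[j] > 0): 16
16 is even, so the puzzle is solvable.

Answer: yes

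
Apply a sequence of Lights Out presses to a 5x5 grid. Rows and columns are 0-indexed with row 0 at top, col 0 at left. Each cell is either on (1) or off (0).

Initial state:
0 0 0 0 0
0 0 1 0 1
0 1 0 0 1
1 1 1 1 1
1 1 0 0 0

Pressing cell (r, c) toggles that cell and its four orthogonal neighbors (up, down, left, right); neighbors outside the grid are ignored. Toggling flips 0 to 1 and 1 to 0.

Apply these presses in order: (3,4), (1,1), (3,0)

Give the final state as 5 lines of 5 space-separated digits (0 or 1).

After press 1 at (3,4):
0 0 0 0 0
0 0 1 0 1
0 1 0 0 0
1 1 1 0 0
1 1 0 0 1

After press 2 at (1,1):
0 1 0 0 0
1 1 0 0 1
0 0 0 0 0
1 1 1 0 0
1 1 0 0 1

After press 3 at (3,0):
0 1 0 0 0
1 1 0 0 1
1 0 0 0 0
0 0 1 0 0
0 1 0 0 1

Answer: 0 1 0 0 0
1 1 0 0 1
1 0 0 0 0
0 0 1 0 0
0 1 0 0 1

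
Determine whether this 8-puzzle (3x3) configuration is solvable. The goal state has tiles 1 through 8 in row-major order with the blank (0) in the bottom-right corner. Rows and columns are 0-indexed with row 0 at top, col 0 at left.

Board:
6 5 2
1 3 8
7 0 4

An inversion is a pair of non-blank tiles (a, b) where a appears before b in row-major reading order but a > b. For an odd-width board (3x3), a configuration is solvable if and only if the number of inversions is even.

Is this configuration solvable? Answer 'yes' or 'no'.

Inversions (pairs i<j in row-major order where tile[i] > tile[j] > 0): 13
13 is odd, so the puzzle is not solvable.

Answer: no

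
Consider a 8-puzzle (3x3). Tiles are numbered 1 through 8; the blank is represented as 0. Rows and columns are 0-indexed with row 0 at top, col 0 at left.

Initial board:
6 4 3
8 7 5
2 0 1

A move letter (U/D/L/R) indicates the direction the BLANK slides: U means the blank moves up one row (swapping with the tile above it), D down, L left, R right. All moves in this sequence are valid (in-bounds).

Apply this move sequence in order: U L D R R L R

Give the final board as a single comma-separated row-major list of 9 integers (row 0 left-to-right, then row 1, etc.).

After move 1 (U):
6 4 3
8 0 5
2 7 1

After move 2 (L):
6 4 3
0 8 5
2 7 1

After move 3 (D):
6 4 3
2 8 5
0 7 1

After move 4 (R):
6 4 3
2 8 5
7 0 1

After move 5 (R):
6 4 3
2 8 5
7 1 0

After move 6 (L):
6 4 3
2 8 5
7 0 1

After move 7 (R):
6 4 3
2 8 5
7 1 0

Answer: 6, 4, 3, 2, 8, 5, 7, 1, 0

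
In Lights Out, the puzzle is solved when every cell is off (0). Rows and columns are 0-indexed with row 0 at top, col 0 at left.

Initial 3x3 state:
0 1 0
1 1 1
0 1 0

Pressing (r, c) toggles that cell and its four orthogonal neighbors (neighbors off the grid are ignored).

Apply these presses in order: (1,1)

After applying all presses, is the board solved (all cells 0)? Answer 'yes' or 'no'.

Answer: yes

Derivation:
After press 1 at (1,1):
0 0 0
0 0 0
0 0 0

Lights still on: 0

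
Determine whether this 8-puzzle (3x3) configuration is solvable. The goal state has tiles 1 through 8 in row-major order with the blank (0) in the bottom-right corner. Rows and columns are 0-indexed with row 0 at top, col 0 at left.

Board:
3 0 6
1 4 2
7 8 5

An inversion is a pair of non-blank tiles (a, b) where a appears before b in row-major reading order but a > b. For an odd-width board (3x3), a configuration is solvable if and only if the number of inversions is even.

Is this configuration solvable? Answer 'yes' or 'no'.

Inversions (pairs i<j in row-major order where tile[i] > tile[j] > 0): 9
9 is odd, so the puzzle is not solvable.

Answer: no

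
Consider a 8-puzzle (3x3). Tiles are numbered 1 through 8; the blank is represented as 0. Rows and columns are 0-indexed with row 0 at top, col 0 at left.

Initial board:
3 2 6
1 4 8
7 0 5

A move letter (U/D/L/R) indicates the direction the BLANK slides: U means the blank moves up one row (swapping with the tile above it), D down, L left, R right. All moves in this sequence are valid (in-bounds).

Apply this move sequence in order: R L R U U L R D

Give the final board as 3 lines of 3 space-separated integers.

Answer: 3 2 6
1 4 0
7 5 8

Derivation:
After move 1 (R):
3 2 6
1 4 8
7 5 0

After move 2 (L):
3 2 6
1 4 8
7 0 5

After move 3 (R):
3 2 6
1 4 8
7 5 0

After move 4 (U):
3 2 6
1 4 0
7 5 8

After move 5 (U):
3 2 0
1 4 6
7 5 8

After move 6 (L):
3 0 2
1 4 6
7 5 8

After move 7 (R):
3 2 0
1 4 6
7 5 8

After move 8 (D):
3 2 6
1 4 0
7 5 8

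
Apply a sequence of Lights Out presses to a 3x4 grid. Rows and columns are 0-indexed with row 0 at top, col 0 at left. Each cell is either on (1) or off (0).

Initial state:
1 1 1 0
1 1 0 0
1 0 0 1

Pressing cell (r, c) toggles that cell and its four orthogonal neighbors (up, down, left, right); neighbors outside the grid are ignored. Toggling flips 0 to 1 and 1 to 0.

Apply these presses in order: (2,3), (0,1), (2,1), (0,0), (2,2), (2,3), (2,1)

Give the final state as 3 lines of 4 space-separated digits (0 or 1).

After press 1 at (2,3):
1 1 1 0
1 1 0 1
1 0 1 0

After press 2 at (0,1):
0 0 0 0
1 0 0 1
1 0 1 0

After press 3 at (2,1):
0 0 0 0
1 1 0 1
0 1 0 0

After press 4 at (0,0):
1 1 0 0
0 1 0 1
0 1 0 0

After press 5 at (2,2):
1 1 0 0
0 1 1 1
0 0 1 1

After press 6 at (2,3):
1 1 0 0
0 1 1 0
0 0 0 0

After press 7 at (2,1):
1 1 0 0
0 0 1 0
1 1 1 0

Answer: 1 1 0 0
0 0 1 0
1 1 1 0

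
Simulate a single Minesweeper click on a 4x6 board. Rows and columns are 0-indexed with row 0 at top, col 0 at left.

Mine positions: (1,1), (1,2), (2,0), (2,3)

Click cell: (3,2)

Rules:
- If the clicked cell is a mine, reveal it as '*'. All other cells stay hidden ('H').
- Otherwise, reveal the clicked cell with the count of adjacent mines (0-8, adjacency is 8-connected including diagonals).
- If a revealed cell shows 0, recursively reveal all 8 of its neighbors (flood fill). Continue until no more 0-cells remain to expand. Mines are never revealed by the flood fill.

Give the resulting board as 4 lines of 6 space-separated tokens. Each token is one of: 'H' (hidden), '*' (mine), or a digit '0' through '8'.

H H H H H H
H H H H H H
H H H H H H
H H 1 H H H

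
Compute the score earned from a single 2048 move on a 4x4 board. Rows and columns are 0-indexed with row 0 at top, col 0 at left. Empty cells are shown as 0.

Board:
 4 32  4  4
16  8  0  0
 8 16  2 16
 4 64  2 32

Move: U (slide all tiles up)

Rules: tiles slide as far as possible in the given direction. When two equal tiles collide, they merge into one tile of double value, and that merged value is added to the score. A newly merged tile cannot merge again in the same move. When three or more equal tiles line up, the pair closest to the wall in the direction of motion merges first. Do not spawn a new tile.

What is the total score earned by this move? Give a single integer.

Slide up:
col 0: [4, 16, 8, 4] -> [4, 16, 8, 4]  score +0 (running 0)
col 1: [32, 8, 16, 64] -> [32, 8, 16, 64]  score +0 (running 0)
col 2: [4, 0, 2, 2] -> [4, 4, 0, 0]  score +4 (running 4)
col 3: [4, 0, 16, 32] -> [4, 16, 32, 0]  score +0 (running 4)
Board after move:
 4 32  4  4
16  8  4 16
 8 16  0 32
 4 64  0  0

Answer: 4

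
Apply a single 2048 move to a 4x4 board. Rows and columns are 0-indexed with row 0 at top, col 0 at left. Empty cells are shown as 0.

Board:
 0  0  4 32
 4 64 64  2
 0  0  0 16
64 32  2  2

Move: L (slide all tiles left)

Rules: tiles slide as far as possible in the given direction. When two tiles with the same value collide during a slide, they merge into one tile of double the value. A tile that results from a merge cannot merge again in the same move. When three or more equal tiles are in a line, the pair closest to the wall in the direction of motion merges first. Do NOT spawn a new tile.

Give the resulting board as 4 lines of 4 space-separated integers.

Slide left:
row 0: [0, 0, 4, 32] -> [4, 32, 0, 0]
row 1: [4, 64, 64, 2] -> [4, 128, 2, 0]
row 2: [0, 0, 0, 16] -> [16, 0, 0, 0]
row 3: [64, 32, 2, 2] -> [64, 32, 4, 0]

Answer:   4  32   0   0
  4 128   2   0
 16   0   0   0
 64  32   4   0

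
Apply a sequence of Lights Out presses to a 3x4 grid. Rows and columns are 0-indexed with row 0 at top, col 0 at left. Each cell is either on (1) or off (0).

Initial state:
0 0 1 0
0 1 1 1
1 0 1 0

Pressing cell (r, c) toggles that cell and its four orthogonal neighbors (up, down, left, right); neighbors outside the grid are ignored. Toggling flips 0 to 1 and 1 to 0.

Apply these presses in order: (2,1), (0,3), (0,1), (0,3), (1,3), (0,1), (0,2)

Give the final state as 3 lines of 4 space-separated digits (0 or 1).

Answer: 0 1 0 0
0 0 1 0
0 1 0 1

Derivation:
After press 1 at (2,1):
0 0 1 0
0 0 1 1
0 1 0 0

After press 2 at (0,3):
0 0 0 1
0 0 1 0
0 1 0 0

After press 3 at (0,1):
1 1 1 1
0 1 1 0
0 1 0 0

After press 4 at (0,3):
1 1 0 0
0 1 1 1
0 1 0 0

After press 5 at (1,3):
1 1 0 1
0 1 0 0
0 1 0 1

After press 6 at (0,1):
0 0 1 1
0 0 0 0
0 1 0 1

After press 7 at (0,2):
0 1 0 0
0 0 1 0
0 1 0 1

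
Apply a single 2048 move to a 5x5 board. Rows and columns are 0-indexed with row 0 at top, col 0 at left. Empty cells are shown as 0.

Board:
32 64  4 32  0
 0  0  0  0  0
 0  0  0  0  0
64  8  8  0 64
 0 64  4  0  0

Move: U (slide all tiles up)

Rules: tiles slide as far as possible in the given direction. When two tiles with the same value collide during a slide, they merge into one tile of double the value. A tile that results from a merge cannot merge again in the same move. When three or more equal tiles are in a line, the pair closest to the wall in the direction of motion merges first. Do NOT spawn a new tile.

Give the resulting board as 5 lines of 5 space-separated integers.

Slide up:
col 0: [32, 0, 0, 64, 0] -> [32, 64, 0, 0, 0]
col 1: [64, 0, 0, 8, 64] -> [64, 8, 64, 0, 0]
col 2: [4, 0, 0, 8, 4] -> [4, 8, 4, 0, 0]
col 3: [32, 0, 0, 0, 0] -> [32, 0, 0, 0, 0]
col 4: [0, 0, 0, 64, 0] -> [64, 0, 0, 0, 0]

Answer: 32 64  4 32 64
64  8  8  0  0
 0 64  4  0  0
 0  0  0  0  0
 0  0  0  0  0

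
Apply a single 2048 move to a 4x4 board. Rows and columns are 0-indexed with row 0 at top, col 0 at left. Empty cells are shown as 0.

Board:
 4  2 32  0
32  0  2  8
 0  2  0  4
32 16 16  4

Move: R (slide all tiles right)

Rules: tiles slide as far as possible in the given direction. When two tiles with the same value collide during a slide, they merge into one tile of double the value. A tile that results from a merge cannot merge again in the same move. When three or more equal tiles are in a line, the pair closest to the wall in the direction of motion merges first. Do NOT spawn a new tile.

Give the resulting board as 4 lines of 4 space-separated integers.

Slide right:
row 0: [4, 2, 32, 0] -> [0, 4, 2, 32]
row 1: [32, 0, 2, 8] -> [0, 32, 2, 8]
row 2: [0, 2, 0, 4] -> [0, 0, 2, 4]
row 3: [32, 16, 16, 4] -> [0, 32, 32, 4]

Answer:  0  4  2 32
 0 32  2  8
 0  0  2  4
 0 32 32  4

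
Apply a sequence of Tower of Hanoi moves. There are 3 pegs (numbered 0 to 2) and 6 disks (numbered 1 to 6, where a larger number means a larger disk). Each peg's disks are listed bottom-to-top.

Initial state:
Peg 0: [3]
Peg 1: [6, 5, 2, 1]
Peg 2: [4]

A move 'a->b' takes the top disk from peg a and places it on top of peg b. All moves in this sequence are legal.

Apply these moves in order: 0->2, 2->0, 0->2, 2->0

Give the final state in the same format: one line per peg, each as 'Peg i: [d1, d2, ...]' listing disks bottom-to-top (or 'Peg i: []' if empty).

After move 1 (0->2):
Peg 0: []
Peg 1: [6, 5, 2, 1]
Peg 2: [4, 3]

After move 2 (2->0):
Peg 0: [3]
Peg 1: [6, 5, 2, 1]
Peg 2: [4]

After move 3 (0->2):
Peg 0: []
Peg 1: [6, 5, 2, 1]
Peg 2: [4, 3]

After move 4 (2->0):
Peg 0: [3]
Peg 1: [6, 5, 2, 1]
Peg 2: [4]

Answer: Peg 0: [3]
Peg 1: [6, 5, 2, 1]
Peg 2: [4]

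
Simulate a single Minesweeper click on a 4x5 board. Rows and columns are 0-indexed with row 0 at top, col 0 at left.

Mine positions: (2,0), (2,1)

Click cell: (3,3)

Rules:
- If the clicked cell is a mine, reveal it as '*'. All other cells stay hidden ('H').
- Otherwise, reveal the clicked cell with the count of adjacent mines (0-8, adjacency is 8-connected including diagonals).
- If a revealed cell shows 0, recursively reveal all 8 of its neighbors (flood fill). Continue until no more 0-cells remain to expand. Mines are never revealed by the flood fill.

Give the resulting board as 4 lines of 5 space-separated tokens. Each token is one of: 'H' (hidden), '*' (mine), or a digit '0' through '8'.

0 0 0 0 0
2 2 1 0 0
H H 1 0 0
H H 1 0 0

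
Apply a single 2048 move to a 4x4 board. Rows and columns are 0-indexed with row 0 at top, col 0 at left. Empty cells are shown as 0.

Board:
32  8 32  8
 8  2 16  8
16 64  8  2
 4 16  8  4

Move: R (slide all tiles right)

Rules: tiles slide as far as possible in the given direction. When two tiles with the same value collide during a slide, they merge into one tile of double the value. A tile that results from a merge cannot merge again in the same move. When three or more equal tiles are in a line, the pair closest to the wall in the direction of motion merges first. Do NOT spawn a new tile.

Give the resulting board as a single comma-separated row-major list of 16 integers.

Answer: 32, 8, 32, 8, 8, 2, 16, 8, 16, 64, 8, 2, 4, 16, 8, 4

Derivation:
Slide right:
row 0: [32, 8, 32, 8] -> [32, 8, 32, 8]
row 1: [8, 2, 16, 8] -> [8, 2, 16, 8]
row 2: [16, 64, 8, 2] -> [16, 64, 8, 2]
row 3: [4, 16, 8, 4] -> [4, 16, 8, 4]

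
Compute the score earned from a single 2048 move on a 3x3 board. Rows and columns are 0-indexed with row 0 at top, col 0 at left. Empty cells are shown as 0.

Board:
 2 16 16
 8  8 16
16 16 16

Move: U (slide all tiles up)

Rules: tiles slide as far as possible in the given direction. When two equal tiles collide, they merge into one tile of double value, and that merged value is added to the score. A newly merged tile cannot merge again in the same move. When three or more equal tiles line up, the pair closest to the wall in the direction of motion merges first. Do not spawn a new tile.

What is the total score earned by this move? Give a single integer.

Answer: 32

Derivation:
Slide up:
col 0: [2, 8, 16] -> [2, 8, 16]  score +0 (running 0)
col 1: [16, 8, 16] -> [16, 8, 16]  score +0 (running 0)
col 2: [16, 16, 16] -> [32, 16, 0]  score +32 (running 32)
Board after move:
 2 16 32
 8  8 16
16 16  0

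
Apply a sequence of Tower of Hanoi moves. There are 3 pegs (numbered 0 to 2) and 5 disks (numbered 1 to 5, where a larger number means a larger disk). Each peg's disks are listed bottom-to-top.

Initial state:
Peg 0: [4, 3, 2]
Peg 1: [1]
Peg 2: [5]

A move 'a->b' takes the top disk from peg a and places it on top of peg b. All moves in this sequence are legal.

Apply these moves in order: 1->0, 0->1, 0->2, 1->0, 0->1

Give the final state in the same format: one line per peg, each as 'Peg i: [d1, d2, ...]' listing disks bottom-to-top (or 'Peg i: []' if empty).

After move 1 (1->0):
Peg 0: [4, 3, 2, 1]
Peg 1: []
Peg 2: [5]

After move 2 (0->1):
Peg 0: [4, 3, 2]
Peg 1: [1]
Peg 2: [5]

After move 3 (0->2):
Peg 0: [4, 3]
Peg 1: [1]
Peg 2: [5, 2]

After move 4 (1->0):
Peg 0: [4, 3, 1]
Peg 1: []
Peg 2: [5, 2]

After move 5 (0->1):
Peg 0: [4, 3]
Peg 1: [1]
Peg 2: [5, 2]

Answer: Peg 0: [4, 3]
Peg 1: [1]
Peg 2: [5, 2]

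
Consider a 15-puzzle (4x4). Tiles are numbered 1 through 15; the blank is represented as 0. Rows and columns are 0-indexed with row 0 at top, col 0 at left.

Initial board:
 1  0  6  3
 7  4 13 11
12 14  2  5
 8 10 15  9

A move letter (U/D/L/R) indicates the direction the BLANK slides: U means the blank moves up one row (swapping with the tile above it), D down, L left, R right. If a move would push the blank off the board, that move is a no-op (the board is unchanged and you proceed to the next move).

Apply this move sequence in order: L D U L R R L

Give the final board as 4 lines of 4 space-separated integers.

After move 1 (L):
 0  1  6  3
 7  4 13 11
12 14  2  5
 8 10 15  9

After move 2 (D):
 7  1  6  3
 0  4 13 11
12 14  2  5
 8 10 15  9

After move 3 (U):
 0  1  6  3
 7  4 13 11
12 14  2  5
 8 10 15  9

After move 4 (L):
 0  1  6  3
 7  4 13 11
12 14  2  5
 8 10 15  9

After move 5 (R):
 1  0  6  3
 7  4 13 11
12 14  2  5
 8 10 15  9

After move 6 (R):
 1  6  0  3
 7  4 13 11
12 14  2  5
 8 10 15  9

After move 7 (L):
 1  0  6  3
 7  4 13 11
12 14  2  5
 8 10 15  9

Answer:  1  0  6  3
 7  4 13 11
12 14  2  5
 8 10 15  9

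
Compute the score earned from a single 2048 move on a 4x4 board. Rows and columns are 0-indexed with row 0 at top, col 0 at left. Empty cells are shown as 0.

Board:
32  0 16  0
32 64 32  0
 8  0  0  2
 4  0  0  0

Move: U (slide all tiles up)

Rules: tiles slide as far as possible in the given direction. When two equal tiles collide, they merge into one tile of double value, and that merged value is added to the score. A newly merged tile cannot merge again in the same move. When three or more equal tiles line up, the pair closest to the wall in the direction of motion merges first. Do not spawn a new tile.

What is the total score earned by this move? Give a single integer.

Answer: 64

Derivation:
Slide up:
col 0: [32, 32, 8, 4] -> [64, 8, 4, 0]  score +64 (running 64)
col 1: [0, 64, 0, 0] -> [64, 0, 0, 0]  score +0 (running 64)
col 2: [16, 32, 0, 0] -> [16, 32, 0, 0]  score +0 (running 64)
col 3: [0, 0, 2, 0] -> [2, 0, 0, 0]  score +0 (running 64)
Board after move:
64 64 16  2
 8  0 32  0
 4  0  0  0
 0  0  0  0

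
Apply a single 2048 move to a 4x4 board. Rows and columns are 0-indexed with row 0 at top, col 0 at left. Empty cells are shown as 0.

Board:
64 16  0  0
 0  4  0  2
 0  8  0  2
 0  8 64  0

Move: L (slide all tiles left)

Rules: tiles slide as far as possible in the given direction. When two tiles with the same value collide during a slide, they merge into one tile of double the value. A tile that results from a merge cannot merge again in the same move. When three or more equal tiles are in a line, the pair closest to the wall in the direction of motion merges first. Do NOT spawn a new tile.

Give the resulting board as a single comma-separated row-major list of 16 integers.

Answer: 64, 16, 0, 0, 4, 2, 0, 0, 8, 2, 0, 0, 8, 64, 0, 0

Derivation:
Slide left:
row 0: [64, 16, 0, 0] -> [64, 16, 0, 0]
row 1: [0, 4, 0, 2] -> [4, 2, 0, 0]
row 2: [0, 8, 0, 2] -> [8, 2, 0, 0]
row 3: [0, 8, 64, 0] -> [8, 64, 0, 0]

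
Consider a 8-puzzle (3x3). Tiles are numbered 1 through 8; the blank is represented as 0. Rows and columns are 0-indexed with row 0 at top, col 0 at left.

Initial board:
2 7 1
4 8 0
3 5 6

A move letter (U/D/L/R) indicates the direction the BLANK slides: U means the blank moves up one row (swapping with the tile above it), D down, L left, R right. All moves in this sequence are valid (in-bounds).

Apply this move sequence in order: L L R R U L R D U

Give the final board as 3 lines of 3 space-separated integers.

After move 1 (L):
2 7 1
4 0 8
3 5 6

After move 2 (L):
2 7 1
0 4 8
3 5 6

After move 3 (R):
2 7 1
4 0 8
3 5 6

After move 4 (R):
2 7 1
4 8 0
3 5 6

After move 5 (U):
2 7 0
4 8 1
3 5 6

After move 6 (L):
2 0 7
4 8 1
3 5 6

After move 7 (R):
2 7 0
4 8 1
3 5 6

After move 8 (D):
2 7 1
4 8 0
3 5 6

After move 9 (U):
2 7 0
4 8 1
3 5 6

Answer: 2 7 0
4 8 1
3 5 6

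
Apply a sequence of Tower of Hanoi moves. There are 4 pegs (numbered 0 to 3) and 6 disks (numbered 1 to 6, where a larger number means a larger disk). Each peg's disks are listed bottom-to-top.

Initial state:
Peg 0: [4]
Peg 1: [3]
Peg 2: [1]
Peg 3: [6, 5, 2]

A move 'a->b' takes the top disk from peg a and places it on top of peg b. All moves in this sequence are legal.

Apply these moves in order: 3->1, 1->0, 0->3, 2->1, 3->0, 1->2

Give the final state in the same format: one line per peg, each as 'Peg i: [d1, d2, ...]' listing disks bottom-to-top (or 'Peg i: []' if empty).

Answer: Peg 0: [4, 2]
Peg 1: [3]
Peg 2: [1]
Peg 3: [6, 5]

Derivation:
After move 1 (3->1):
Peg 0: [4]
Peg 1: [3, 2]
Peg 2: [1]
Peg 3: [6, 5]

After move 2 (1->0):
Peg 0: [4, 2]
Peg 1: [3]
Peg 2: [1]
Peg 3: [6, 5]

After move 3 (0->3):
Peg 0: [4]
Peg 1: [3]
Peg 2: [1]
Peg 3: [6, 5, 2]

After move 4 (2->1):
Peg 0: [4]
Peg 1: [3, 1]
Peg 2: []
Peg 3: [6, 5, 2]

After move 5 (3->0):
Peg 0: [4, 2]
Peg 1: [3, 1]
Peg 2: []
Peg 3: [6, 5]

After move 6 (1->2):
Peg 0: [4, 2]
Peg 1: [3]
Peg 2: [1]
Peg 3: [6, 5]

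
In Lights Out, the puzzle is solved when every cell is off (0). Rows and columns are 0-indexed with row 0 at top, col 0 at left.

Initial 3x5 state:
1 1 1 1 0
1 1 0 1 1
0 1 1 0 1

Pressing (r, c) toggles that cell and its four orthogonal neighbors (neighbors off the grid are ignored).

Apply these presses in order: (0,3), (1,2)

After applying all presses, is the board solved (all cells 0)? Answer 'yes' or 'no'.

After press 1 at (0,3):
1 1 0 0 1
1 1 0 0 1
0 1 1 0 1

After press 2 at (1,2):
1 1 1 0 1
1 0 1 1 1
0 1 0 0 1

Lights still on: 10

Answer: no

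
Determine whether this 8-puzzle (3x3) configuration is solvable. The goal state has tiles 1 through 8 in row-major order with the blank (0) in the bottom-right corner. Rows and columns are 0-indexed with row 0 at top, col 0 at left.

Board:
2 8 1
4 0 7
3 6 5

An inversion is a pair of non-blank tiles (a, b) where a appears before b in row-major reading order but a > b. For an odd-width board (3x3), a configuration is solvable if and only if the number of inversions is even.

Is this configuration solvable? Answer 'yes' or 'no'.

Inversions (pairs i<j in row-major order where tile[i] > tile[j] > 0): 12
12 is even, so the puzzle is solvable.

Answer: yes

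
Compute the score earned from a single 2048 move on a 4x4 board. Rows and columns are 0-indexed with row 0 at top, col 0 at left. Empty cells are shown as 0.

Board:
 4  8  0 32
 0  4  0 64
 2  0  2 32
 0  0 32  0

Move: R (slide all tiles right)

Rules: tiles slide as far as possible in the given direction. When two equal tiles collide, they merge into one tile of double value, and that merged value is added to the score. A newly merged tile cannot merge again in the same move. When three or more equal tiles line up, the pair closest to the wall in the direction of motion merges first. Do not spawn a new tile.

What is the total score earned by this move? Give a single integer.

Slide right:
row 0: [4, 8, 0, 32] -> [0, 4, 8, 32]  score +0 (running 0)
row 1: [0, 4, 0, 64] -> [0, 0, 4, 64]  score +0 (running 0)
row 2: [2, 0, 2, 32] -> [0, 0, 4, 32]  score +4 (running 4)
row 3: [0, 0, 32, 0] -> [0, 0, 0, 32]  score +0 (running 4)
Board after move:
 0  4  8 32
 0  0  4 64
 0  0  4 32
 0  0  0 32

Answer: 4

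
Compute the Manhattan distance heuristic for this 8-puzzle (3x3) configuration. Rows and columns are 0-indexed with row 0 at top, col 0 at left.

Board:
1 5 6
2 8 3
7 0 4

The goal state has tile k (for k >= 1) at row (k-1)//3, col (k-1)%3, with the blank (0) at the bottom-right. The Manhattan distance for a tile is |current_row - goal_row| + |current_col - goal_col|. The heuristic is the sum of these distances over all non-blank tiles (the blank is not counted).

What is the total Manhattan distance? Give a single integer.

Tile 1: at (0,0), goal (0,0), distance |0-0|+|0-0| = 0
Tile 5: at (0,1), goal (1,1), distance |0-1|+|1-1| = 1
Tile 6: at (0,2), goal (1,2), distance |0-1|+|2-2| = 1
Tile 2: at (1,0), goal (0,1), distance |1-0|+|0-1| = 2
Tile 8: at (1,1), goal (2,1), distance |1-2|+|1-1| = 1
Tile 3: at (1,2), goal (0,2), distance |1-0|+|2-2| = 1
Tile 7: at (2,0), goal (2,0), distance |2-2|+|0-0| = 0
Tile 4: at (2,2), goal (1,0), distance |2-1|+|2-0| = 3
Sum: 0 + 1 + 1 + 2 + 1 + 1 + 0 + 3 = 9

Answer: 9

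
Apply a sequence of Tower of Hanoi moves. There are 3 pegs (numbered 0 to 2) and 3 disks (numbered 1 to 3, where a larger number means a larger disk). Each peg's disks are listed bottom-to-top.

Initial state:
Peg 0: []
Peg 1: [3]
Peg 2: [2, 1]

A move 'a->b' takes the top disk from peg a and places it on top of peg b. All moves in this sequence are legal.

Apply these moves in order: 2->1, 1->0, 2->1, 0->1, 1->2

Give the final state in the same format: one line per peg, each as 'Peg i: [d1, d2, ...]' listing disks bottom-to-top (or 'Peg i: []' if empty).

After move 1 (2->1):
Peg 0: []
Peg 1: [3, 1]
Peg 2: [2]

After move 2 (1->0):
Peg 0: [1]
Peg 1: [3]
Peg 2: [2]

After move 3 (2->1):
Peg 0: [1]
Peg 1: [3, 2]
Peg 2: []

After move 4 (0->1):
Peg 0: []
Peg 1: [3, 2, 1]
Peg 2: []

After move 5 (1->2):
Peg 0: []
Peg 1: [3, 2]
Peg 2: [1]

Answer: Peg 0: []
Peg 1: [3, 2]
Peg 2: [1]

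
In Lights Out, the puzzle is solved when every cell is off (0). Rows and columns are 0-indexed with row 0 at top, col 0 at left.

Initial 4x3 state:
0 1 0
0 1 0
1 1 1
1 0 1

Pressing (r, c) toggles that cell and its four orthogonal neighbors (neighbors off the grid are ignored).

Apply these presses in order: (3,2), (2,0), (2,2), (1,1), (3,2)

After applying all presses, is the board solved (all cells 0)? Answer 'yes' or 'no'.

Answer: yes

Derivation:
After press 1 at (3,2):
0 1 0
0 1 0
1 1 0
1 1 0

After press 2 at (2,0):
0 1 0
1 1 0
0 0 0
0 1 0

After press 3 at (2,2):
0 1 0
1 1 1
0 1 1
0 1 1

After press 4 at (1,1):
0 0 0
0 0 0
0 0 1
0 1 1

After press 5 at (3,2):
0 0 0
0 0 0
0 0 0
0 0 0

Lights still on: 0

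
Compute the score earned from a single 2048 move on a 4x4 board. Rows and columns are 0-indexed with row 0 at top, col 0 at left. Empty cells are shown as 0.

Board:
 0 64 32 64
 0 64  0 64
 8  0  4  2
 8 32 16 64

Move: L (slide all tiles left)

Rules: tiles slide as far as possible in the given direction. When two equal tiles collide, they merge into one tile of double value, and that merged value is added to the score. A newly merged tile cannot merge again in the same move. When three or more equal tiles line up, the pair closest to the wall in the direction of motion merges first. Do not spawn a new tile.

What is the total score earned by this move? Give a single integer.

Answer: 128

Derivation:
Slide left:
row 0: [0, 64, 32, 64] -> [64, 32, 64, 0]  score +0 (running 0)
row 1: [0, 64, 0, 64] -> [128, 0, 0, 0]  score +128 (running 128)
row 2: [8, 0, 4, 2] -> [8, 4, 2, 0]  score +0 (running 128)
row 3: [8, 32, 16, 64] -> [8, 32, 16, 64]  score +0 (running 128)
Board after move:
 64  32  64   0
128   0   0   0
  8   4   2   0
  8  32  16  64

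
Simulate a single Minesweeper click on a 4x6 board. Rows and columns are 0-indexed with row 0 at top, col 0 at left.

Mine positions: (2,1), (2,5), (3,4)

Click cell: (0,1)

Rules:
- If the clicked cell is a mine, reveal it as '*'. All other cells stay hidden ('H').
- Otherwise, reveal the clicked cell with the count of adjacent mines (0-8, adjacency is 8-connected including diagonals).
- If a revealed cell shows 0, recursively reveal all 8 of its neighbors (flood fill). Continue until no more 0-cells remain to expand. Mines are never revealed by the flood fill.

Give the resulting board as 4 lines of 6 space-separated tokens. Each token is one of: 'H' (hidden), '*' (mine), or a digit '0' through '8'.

0 0 0 0 0 0
1 1 1 0 1 1
H H 1 1 2 H
H H H H H H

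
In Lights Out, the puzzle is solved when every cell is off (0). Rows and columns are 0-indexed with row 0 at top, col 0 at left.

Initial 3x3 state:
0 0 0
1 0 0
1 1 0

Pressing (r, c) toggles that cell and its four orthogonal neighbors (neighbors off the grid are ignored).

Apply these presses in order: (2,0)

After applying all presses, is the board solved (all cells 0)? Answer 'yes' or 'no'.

After press 1 at (2,0):
0 0 0
0 0 0
0 0 0

Lights still on: 0

Answer: yes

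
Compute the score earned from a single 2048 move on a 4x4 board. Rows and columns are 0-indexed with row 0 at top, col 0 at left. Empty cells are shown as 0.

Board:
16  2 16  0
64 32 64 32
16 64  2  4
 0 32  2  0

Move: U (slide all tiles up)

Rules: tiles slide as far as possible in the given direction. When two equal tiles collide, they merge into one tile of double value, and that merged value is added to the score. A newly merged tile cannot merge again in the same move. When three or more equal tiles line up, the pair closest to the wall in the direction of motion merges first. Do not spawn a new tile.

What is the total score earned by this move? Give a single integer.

Slide up:
col 0: [16, 64, 16, 0] -> [16, 64, 16, 0]  score +0 (running 0)
col 1: [2, 32, 64, 32] -> [2, 32, 64, 32]  score +0 (running 0)
col 2: [16, 64, 2, 2] -> [16, 64, 4, 0]  score +4 (running 4)
col 3: [0, 32, 4, 0] -> [32, 4, 0, 0]  score +0 (running 4)
Board after move:
16  2 16 32
64 32 64  4
16 64  4  0
 0 32  0  0

Answer: 4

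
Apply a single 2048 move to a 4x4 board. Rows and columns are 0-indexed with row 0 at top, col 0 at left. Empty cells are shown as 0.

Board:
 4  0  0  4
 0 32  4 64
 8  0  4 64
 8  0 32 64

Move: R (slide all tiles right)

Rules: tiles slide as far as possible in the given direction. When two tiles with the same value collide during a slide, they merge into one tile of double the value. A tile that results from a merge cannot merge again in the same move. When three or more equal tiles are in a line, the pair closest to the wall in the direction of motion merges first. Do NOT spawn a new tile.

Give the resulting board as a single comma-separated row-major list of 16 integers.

Slide right:
row 0: [4, 0, 0, 4] -> [0, 0, 0, 8]
row 1: [0, 32, 4, 64] -> [0, 32, 4, 64]
row 2: [8, 0, 4, 64] -> [0, 8, 4, 64]
row 3: [8, 0, 32, 64] -> [0, 8, 32, 64]

Answer: 0, 0, 0, 8, 0, 32, 4, 64, 0, 8, 4, 64, 0, 8, 32, 64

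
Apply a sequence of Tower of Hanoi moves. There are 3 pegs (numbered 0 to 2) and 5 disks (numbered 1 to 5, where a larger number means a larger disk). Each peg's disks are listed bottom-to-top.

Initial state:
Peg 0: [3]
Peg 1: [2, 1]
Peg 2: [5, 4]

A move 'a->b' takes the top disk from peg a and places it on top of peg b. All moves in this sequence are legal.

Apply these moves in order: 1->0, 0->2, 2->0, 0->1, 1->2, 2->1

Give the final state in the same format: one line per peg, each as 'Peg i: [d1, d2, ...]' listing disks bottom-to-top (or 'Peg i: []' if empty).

After move 1 (1->0):
Peg 0: [3, 1]
Peg 1: [2]
Peg 2: [5, 4]

After move 2 (0->2):
Peg 0: [3]
Peg 1: [2]
Peg 2: [5, 4, 1]

After move 3 (2->0):
Peg 0: [3, 1]
Peg 1: [2]
Peg 2: [5, 4]

After move 4 (0->1):
Peg 0: [3]
Peg 1: [2, 1]
Peg 2: [5, 4]

After move 5 (1->2):
Peg 0: [3]
Peg 1: [2]
Peg 2: [5, 4, 1]

After move 6 (2->1):
Peg 0: [3]
Peg 1: [2, 1]
Peg 2: [5, 4]

Answer: Peg 0: [3]
Peg 1: [2, 1]
Peg 2: [5, 4]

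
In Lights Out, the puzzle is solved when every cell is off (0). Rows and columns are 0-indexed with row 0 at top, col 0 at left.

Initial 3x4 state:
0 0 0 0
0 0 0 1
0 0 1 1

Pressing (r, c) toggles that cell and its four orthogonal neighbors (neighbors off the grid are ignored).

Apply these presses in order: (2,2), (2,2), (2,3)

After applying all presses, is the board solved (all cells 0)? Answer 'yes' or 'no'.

After press 1 at (2,2):
0 0 0 0
0 0 1 1
0 1 0 0

After press 2 at (2,2):
0 0 0 0
0 0 0 1
0 0 1 1

After press 3 at (2,3):
0 0 0 0
0 0 0 0
0 0 0 0

Lights still on: 0

Answer: yes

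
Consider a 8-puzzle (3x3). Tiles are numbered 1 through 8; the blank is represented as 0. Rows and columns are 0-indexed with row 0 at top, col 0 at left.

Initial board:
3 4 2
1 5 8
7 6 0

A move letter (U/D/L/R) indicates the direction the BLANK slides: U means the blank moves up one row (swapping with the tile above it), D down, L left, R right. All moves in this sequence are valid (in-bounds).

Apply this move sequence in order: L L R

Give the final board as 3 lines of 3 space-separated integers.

After move 1 (L):
3 4 2
1 5 8
7 0 6

After move 2 (L):
3 4 2
1 5 8
0 7 6

After move 3 (R):
3 4 2
1 5 8
7 0 6

Answer: 3 4 2
1 5 8
7 0 6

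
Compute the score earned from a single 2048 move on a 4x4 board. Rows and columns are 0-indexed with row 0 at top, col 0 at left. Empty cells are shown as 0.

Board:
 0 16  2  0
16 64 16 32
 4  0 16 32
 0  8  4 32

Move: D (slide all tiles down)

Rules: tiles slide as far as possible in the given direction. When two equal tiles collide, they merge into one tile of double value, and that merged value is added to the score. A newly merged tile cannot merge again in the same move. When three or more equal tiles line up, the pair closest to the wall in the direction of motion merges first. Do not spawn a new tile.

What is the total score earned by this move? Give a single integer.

Slide down:
col 0: [0, 16, 4, 0] -> [0, 0, 16, 4]  score +0 (running 0)
col 1: [16, 64, 0, 8] -> [0, 16, 64, 8]  score +0 (running 0)
col 2: [2, 16, 16, 4] -> [0, 2, 32, 4]  score +32 (running 32)
col 3: [0, 32, 32, 32] -> [0, 0, 32, 64]  score +64 (running 96)
Board after move:
 0  0  0  0
 0 16  2  0
16 64 32 32
 4  8  4 64

Answer: 96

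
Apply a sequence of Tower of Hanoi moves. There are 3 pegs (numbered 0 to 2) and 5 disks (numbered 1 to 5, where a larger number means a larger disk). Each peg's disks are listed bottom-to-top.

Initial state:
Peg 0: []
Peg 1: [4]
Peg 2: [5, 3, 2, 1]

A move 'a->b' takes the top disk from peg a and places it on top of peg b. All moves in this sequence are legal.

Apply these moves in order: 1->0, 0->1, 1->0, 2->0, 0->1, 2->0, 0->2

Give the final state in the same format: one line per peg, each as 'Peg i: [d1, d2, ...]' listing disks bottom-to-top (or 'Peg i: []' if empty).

After move 1 (1->0):
Peg 0: [4]
Peg 1: []
Peg 2: [5, 3, 2, 1]

After move 2 (0->1):
Peg 0: []
Peg 1: [4]
Peg 2: [5, 3, 2, 1]

After move 3 (1->0):
Peg 0: [4]
Peg 1: []
Peg 2: [5, 3, 2, 1]

After move 4 (2->0):
Peg 0: [4, 1]
Peg 1: []
Peg 2: [5, 3, 2]

After move 5 (0->1):
Peg 0: [4]
Peg 1: [1]
Peg 2: [5, 3, 2]

After move 6 (2->0):
Peg 0: [4, 2]
Peg 1: [1]
Peg 2: [5, 3]

After move 7 (0->2):
Peg 0: [4]
Peg 1: [1]
Peg 2: [5, 3, 2]

Answer: Peg 0: [4]
Peg 1: [1]
Peg 2: [5, 3, 2]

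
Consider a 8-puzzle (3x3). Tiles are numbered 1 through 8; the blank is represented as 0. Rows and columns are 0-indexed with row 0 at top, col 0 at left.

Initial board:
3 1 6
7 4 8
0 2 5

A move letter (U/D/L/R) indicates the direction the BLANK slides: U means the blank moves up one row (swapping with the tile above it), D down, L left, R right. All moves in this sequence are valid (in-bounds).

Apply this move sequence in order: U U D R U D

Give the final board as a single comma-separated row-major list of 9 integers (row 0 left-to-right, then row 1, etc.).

After move 1 (U):
3 1 6
0 4 8
7 2 5

After move 2 (U):
0 1 6
3 4 8
7 2 5

After move 3 (D):
3 1 6
0 4 8
7 2 5

After move 4 (R):
3 1 6
4 0 8
7 2 5

After move 5 (U):
3 0 6
4 1 8
7 2 5

After move 6 (D):
3 1 6
4 0 8
7 2 5

Answer: 3, 1, 6, 4, 0, 8, 7, 2, 5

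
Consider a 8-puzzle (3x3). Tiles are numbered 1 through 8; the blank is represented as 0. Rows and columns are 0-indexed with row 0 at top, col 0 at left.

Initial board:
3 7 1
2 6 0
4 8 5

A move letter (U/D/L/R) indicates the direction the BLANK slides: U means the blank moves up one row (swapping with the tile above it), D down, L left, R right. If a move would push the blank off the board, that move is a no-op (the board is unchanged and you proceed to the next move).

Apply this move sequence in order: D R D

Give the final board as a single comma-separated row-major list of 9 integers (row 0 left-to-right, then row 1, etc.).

After move 1 (D):
3 7 1
2 6 5
4 8 0

After move 2 (R):
3 7 1
2 6 5
4 8 0

After move 3 (D):
3 7 1
2 6 5
4 8 0

Answer: 3, 7, 1, 2, 6, 5, 4, 8, 0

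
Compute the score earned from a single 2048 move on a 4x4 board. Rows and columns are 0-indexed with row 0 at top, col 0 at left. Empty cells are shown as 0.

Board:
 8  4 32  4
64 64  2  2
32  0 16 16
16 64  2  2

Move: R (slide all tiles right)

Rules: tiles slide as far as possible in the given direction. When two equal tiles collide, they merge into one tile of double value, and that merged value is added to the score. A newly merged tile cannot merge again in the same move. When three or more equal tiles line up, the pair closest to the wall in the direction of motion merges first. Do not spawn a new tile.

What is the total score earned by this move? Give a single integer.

Answer: 168

Derivation:
Slide right:
row 0: [8, 4, 32, 4] -> [8, 4, 32, 4]  score +0 (running 0)
row 1: [64, 64, 2, 2] -> [0, 0, 128, 4]  score +132 (running 132)
row 2: [32, 0, 16, 16] -> [0, 0, 32, 32]  score +32 (running 164)
row 3: [16, 64, 2, 2] -> [0, 16, 64, 4]  score +4 (running 168)
Board after move:
  8   4  32   4
  0   0 128   4
  0   0  32  32
  0  16  64   4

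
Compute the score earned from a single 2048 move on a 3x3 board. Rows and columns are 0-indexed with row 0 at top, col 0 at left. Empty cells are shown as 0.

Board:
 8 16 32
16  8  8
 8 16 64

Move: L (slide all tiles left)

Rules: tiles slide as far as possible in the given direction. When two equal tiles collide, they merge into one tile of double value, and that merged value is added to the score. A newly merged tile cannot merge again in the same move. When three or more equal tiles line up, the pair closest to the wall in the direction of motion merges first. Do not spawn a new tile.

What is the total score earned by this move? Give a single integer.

Answer: 16

Derivation:
Slide left:
row 0: [8, 16, 32] -> [8, 16, 32]  score +0 (running 0)
row 1: [16, 8, 8] -> [16, 16, 0]  score +16 (running 16)
row 2: [8, 16, 64] -> [8, 16, 64]  score +0 (running 16)
Board after move:
 8 16 32
16 16  0
 8 16 64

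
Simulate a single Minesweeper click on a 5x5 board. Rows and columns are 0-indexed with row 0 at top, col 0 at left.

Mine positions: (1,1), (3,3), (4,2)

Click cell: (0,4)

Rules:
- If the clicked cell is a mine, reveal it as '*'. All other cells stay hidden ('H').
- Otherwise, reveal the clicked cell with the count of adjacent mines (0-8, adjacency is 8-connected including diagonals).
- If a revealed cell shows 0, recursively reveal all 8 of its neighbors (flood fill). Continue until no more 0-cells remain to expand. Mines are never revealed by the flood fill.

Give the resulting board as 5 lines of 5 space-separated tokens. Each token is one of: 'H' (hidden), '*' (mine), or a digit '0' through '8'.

H H 1 0 0
H H 1 0 0
H H 2 1 1
H H H H H
H H H H H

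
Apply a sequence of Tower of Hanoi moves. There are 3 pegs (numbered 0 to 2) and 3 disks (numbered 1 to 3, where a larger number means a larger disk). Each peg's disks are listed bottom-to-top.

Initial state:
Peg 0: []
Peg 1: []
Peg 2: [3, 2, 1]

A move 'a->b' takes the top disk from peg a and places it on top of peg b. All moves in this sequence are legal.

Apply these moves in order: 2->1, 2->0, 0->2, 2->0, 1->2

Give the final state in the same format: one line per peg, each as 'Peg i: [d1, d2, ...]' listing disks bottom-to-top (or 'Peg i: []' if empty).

Answer: Peg 0: [2]
Peg 1: []
Peg 2: [3, 1]

Derivation:
After move 1 (2->1):
Peg 0: []
Peg 1: [1]
Peg 2: [3, 2]

After move 2 (2->0):
Peg 0: [2]
Peg 1: [1]
Peg 2: [3]

After move 3 (0->2):
Peg 0: []
Peg 1: [1]
Peg 2: [3, 2]

After move 4 (2->0):
Peg 0: [2]
Peg 1: [1]
Peg 2: [3]

After move 5 (1->2):
Peg 0: [2]
Peg 1: []
Peg 2: [3, 1]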